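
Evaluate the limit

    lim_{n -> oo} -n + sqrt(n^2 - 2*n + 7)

-1

This has the form ∞ − ∞. Multiply and divide by the conjugate √(n^2 - 2*n + 7) + n.
That gives (-2n + 7) / (√(n^2 - 2*n + 7) + n).
Divide numerator and denominator by n: the limit is -2/(2·1) = -1.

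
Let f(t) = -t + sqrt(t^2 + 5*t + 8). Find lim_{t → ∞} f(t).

An ∞ − ∞ form. Rationalising with the conjugate, the difference becomes (5t + 8) / (√(t^2 + 5*t + 8) + t).
For large t the denominator behaves like 2·t, so the quotient tends to 5/2 = 5/2.

5/2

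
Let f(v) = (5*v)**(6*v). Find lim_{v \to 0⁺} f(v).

1

Base → 0⁺ and exponent → 0⁺: a 0^0 form.
Take logs: 6v·ln(5v). This is 0·(−∞); rewriting as ln(5v)/(1/(6v)) and applying L'Hôpital gives 0.
Hence the limit is e^0 = 1.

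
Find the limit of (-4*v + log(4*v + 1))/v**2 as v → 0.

Direct substitution gives 0/0.
Apply L'Hôpital: lim (-4 + 4/(4*v + 1))/(2*v), still 0/0.
After 2 applications of L'Hôpital's rule the quotient is (-16/(4*v + 1)^2)/(2); substituting v = 0 gives -8.

-8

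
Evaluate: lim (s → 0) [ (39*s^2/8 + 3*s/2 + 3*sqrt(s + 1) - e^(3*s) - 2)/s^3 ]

-69/16

Substitution gives 0/0; apply L'Hôpital's rule 3 times.
After differentiating numerator and denominator 3 times the quotient is (-27*e^(3*s) + 9/(8*(s + 1)^(5/2)))/(6); at s = 0 this is -69/16.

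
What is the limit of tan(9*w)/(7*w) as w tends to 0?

9/7

Substitution gives 0/0.
Since tan(u)/u → 1 as u → 0, tan(9w)/(9w) → 1 and the limit is 9/7.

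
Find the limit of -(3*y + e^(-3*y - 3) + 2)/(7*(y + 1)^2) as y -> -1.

Direct substitution gives 0/0.
Apply L'Hôpital: lim (3 - 3*e^(-3*y - 3))/(-14*y - 14), still 0/0.
After 2 applications of L'Hôpital's rule the quotient is (9*e^(-3*y - 3))/(-14); substituting y = -1 gives -9/14.

-9/14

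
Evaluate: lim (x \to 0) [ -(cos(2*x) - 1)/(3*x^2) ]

Direct substitution gives 0/0.
Apply L'Hôpital: lim (-2*sin(2*x))/(-6*x), still 0/0.
After 2 applications of L'Hôpital's rule the quotient is (-4*cos(2*x))/(-6); substituting x = 0 gives 2/3.

2/3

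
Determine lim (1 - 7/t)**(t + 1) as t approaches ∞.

e^(-7)

The base → 1 and the exponent → ∞: a 1^∞ form.
Take logarithms: (t + 1)·ln(1 - 7/t). Since ln(1+u) ~ u for small u, this behaves like (t)·(-7/t) → -7.
So the limit is e^(-7).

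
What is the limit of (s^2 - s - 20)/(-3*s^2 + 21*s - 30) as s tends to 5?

Since s = 5 makes numerator and denominator zero, (s - 5) divides both.
Cancelling it gives (s + 4)/(6 - 3*s); now plug in s = 5 to get -1.

-1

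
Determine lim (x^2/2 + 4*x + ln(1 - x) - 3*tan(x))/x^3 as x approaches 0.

Substitution gives 0/0; apply L'Hôpital's rule 3 times.
After differentiating numerator and denominator 3 times the quotient is (12/cos(x)^2 - 18/cos(x)^4 + 2/(x - 1)^3)/(6); at x = 0 this is -4/3.

-4/3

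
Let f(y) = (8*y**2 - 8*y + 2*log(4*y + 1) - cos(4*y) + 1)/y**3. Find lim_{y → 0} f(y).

Substitution gives 0/0 (the numerator vanishes to order 3).
Expand each term to order y^3: the coefficient of y^3 in −cos(4y) is 0 and in 2·ln(1 + 4y) is 128/3.
Lower-order terms cancel with the polynomial part, so the numerator is (128/3)·y^3 + o(y^3), and the limit is (128/3)/(1) = 128/3.

128/3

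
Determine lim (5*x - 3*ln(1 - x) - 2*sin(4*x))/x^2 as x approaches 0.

3/2

Substitution gives 0/0 (the numerator vanishes to order 2).
Expand each term to order x^2: the coefficient of x^2 in -3·ln(1 - x) is 3/2 and in -2·sin(4x) is 0.
Lower-order terms cancel with the polynomial part, so the numerator is (3/2)·x^2 + o(x^2), and the limit is (3/2)/(1) = 3/2.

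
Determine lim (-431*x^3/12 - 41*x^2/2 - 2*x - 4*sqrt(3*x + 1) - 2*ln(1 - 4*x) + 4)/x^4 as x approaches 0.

4501/32

Substitution gives 0/0 (the numerator vanishes to order 4).
Expand each term to order x^4: the coefficient of x^4 in -2·ln(1 - 4x) is 128 and in -4·√(1 + 3x) is 405/32.
Lower-order terms cancel with the polynomial part, so the numerator is (4501/32)·x^4 + o(x^4), and the limit is (4501/32)/(1) = 4501/32.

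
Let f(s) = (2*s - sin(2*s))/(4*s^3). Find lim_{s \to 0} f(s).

1/3

Direct substitution gives 0/0.
Apply L'Hôpital: lim (2 - 2*cos(2*s))/(12*s^2), still 0/0.
Apply L'Hôpital: lim (4*sin(2*s))/(24*s), still 0/0.
After 3 applications of L'Hôpital's rule the quotient is (8*cos(2*s))/(24); substituting s = 0 gives 1/3.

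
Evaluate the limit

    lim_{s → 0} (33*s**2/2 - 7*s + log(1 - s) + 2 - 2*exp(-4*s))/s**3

21

Substitution gives 0/0 (the numerator vanishes to order 3).
Expand each term to order s^3: the coefficient of s^3 in ln(1 - s) is -1/3 and in -2·e^(-4s) is 64/3.
Lower-order terms cancel with the polynomial part, so the numerator is (21)·s^3 + o(s^3), and the limit is (21)/(1) = 21.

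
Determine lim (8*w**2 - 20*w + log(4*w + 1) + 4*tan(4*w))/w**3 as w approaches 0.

320/3

Substitution gives 0/0 (the numerator vanishes to order 3).
Expand each term to order w^3: the coefficient of w^3 in 4·tan(4w) is 256/3 and in ln(1 + 4w) is 64/3.
Lower-order terms cancel with the polynomial part, so the numerator is (320/3)·w^3 + o(w^3), and the limit is (320/3)/(1) = 320/3.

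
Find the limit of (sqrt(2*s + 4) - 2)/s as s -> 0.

1/2

Substitution gives 0/0. Multiply numerator and denominator by the conjugate √(4 + 2s) + √4.
The numerator becomes (4 + 2s) − 4 = 2s, so the expression simplifies to 2/(√(4 + 2s) + √4).
Letting s → 0 gives 2/(2√4) = 1/2.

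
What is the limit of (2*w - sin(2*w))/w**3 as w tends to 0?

4/3

Direct substitution gives 0/0.
Apply L'Hôpital: lim (2 - 2*cos(2*w))/(3*w^2), still 0/0.
Apply L'Hôpital: lim (4*sin(2*w))/(6*w), still 0/0.
After 3 applications of L'Hôpital's rule the quotient is (8*cos(2*w))/(6); substituting w = 0 gives 4/3.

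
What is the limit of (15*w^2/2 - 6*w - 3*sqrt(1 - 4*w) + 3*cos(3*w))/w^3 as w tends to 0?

Substitution gives 0/0 (the numerator vanishes to order 3).
Expand each term to order w^3: the coefficient of w^3 in 3·cos(3w) is 0 and in -3·√(1 - 4w) is 12.
Lower-order terms cancel with the polynomial part, so the numerator is (12)·w^3 + o(w^3), and the limit is (12)/(1) = 12.

12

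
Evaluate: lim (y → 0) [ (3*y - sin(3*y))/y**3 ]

Direct substitution gives 0/0.
Apply L'Hôpital: lim (3 - 3*cos(3*y))/(3*y^2), still 0/0.
Apply L'Hôpital: lim (9*sin(3*y))/(6*y), still 0/0.
After 3 applications of L'Hôpital's rule the quotient is (27*cos(3*y))/(6); substituting y = 0 gives 9/2.

9/2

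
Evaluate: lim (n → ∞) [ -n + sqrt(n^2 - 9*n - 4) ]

An ∞ − ∞ form. Rationalising with the conjugate, the difference becomes (-9n - 4) / (√(n^2 - 9*n - 4) + n).
For large n the denominator behaves like 2·n, so the quotient tends to -9/2 = -9/2.

-9/2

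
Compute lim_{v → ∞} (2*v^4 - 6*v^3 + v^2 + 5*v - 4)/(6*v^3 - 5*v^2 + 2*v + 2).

∞

The numerator has higher degree (4 > 3); the quotient behaves like (2/(6))·v^1 for large |v|.
As v → +∞ this diverges to ∞.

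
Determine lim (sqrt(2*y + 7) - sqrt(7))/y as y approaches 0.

√(7)/7

Substitution gives 0/0. Multiply numerator and denominator by the conjugate √(7 + 2y) + √7.
The numerator becomes (7 + 2y) − 7 = 2y, so the expression simplifies to 2/(√(7 + 2y) + √7).
Letting y → 0 gives 2/(2√7) = √(7)/7.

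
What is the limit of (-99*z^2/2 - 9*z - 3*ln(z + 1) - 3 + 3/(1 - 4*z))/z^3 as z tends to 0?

Substitution gives 0/0 (the numerator vanishes to order 3).
Expand each term to order z^3: the coefficient of z^3 in 3·1/(1 - 4z) is 192 and in -3·ln(1 + z) is -1.
Lower-order terms cancel with the polynomial part, so the numerator is (191)·z^3 + o(z^3), and the limit is (191)/(1) = 191.

191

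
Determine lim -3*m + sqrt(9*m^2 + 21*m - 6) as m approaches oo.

7/2

An ∞ − ∞ form. Rationalising with the conjugate, the difference becomes (21m - 6) / (√(9*m^2 + 21*m - 6) + 3m).
For large m the denominator behaves like 2·3m, so the quotient tends to 21/6 = 7/2.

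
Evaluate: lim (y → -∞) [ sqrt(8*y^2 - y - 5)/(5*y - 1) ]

For large |y|, √(8*y^2 - y - 5) ≈ √8·|y| and the denominator ≈ 5y.
Since y → −∞, |y| = −y, giving −√8/(5) = -2*√(2)/5.

-2*√(2)/5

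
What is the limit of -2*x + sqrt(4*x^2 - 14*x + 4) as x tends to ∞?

This has the form ∞ − ∞. Multiply and divide by the conjugate √(4*x^2 - 14*x + 4) + 2x.
That gives (-14x + 4) / (√(4*x^2 - 14*x + 4) + 2x).
Divide numerator and denominator by x: the limit is -14/(2·2) = -7/2.

-7/2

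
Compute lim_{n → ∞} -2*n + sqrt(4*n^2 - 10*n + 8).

This has the form ∞ − ∞. Multiply and divide by the conjugate √(4*n^2 - 10*n + 8) + 2n.
That gives (-10n + 8) / (√(4*n^2 - 10*n + 8) + 2n).
Divide numerator and denominator by n: the limit is -10/(2·2) = -5/2.

-5/2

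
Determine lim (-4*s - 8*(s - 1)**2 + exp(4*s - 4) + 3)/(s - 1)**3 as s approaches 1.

32/3

Direct substitution gives 0/0.
Apply L'Hôpital: lim (-16*s + 4*e^(4*s - 4) + 12)/(3*(s - 1)^2), still 0/0.
Apply L'Hôpital: lim (16*e^(4*s - 4) - 16)/(6*s - 6), still 0/0.
After 3 applications of L'Hôpital's rule the quotient is (64*e^(4*s - 4))/(6); substituting s = 1 gives 32/3.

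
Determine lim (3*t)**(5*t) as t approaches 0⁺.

1

Base → 0⁺ and exponent → 0⁺: a 0^0 form.
Take logs: 5t·ln(3t). This is 0·(−∞); rewriting as ln(3t)/(1/(5t)) and applying L'Hôpital gives 0.
Hence the limit is e^0 = 1.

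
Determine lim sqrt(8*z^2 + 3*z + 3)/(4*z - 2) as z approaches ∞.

For large |z|, √(8*z^2 + 3*z + 3) ≈ √8·|z| and the denominator ≈ 4z.
Since z → +∞, |z| = z, giving √8/(4) = √(2)/2.

√(2)/2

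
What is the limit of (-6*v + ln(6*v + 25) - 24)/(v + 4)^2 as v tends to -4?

Direct substitution gives 0/0.
Apply L'Hôpital: lim (-6 + 6/(6*v + 25))/(2*v + 8), still 0/0.
After 2 applications of L'Hôpital's rule the quotient is (-36/(6*v + 25)^2)/(2); substituting v = -4 gives -18.

-18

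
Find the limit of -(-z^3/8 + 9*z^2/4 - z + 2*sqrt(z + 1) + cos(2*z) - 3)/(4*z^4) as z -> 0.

Substitution gives 0/0 (the numerator vanishes to order 4).
Expand each term to order z^4: the coefficient of z^4 in 2·√(1 + z) is -5/64 and in cos(2z) is 2/3.
Lower-order terms cancel with the polynomial part, so the numerator is (113/192)·z^4 + o(z^4), and the limit is (113/192)/(-4) = -113/768.

-113/768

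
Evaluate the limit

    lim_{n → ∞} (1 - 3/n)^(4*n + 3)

e^(-12)

Write it as [(1 - 3/n)^n]^(4) · (1 - 3/n)^(3). The bracketed term tends to e^(-3) and the second factor to 1, so the limit is e^(-12).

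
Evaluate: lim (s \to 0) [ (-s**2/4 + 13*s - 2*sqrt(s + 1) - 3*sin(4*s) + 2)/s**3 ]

Substitution gives 0/0 (the numerator vanishes to order 3).
Expand each term to order s^3: the coefficient of s^3 in -3·sin(4s) is 32 and in -2·√(1 + s) is -1/8.
Lower-order terms cancel with the polynomial part, so the numerator is (255/8)·s^3 + o(s^3), and the limit is (255/8)/(1) = 255/8.

255/8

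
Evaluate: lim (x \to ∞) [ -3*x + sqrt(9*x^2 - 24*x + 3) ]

-4

An ∞ − ∞ form. Rationalising with the conjugate, the difference becomes (-24x + 3) / (√(9*x^2 - 24*x + 3) + 3x).
For large x the denominator behaves like 2·3x, so the quotient tends to -24/6 = -4.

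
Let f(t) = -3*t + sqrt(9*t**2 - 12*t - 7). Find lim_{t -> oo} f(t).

An ∞ − ∞ form. Rationalising with the conjugate, the difference becomes (-12t - 7) / (√(9*t^2 - 12*t - 7) + 3t).
For large t the denominator behaves like 2·3t, so the quotient tends to -12/6 = -2.

-2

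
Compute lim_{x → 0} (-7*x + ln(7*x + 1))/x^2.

Direct substitution gives 0/0.
Apply L'Hôpital: lim (-7 + 7/(7*x + 1))/(2*x), still 0/0.
After 2 applications of L'Hôpital's rule the quotient is (-49/(7*x + 1)^2)/(2); substituting x = 0 gives -49/2.

-49/2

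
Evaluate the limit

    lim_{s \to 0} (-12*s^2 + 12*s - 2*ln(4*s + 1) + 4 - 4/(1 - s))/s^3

Substitution gives 0/0; apply L'Hôpital's rule 3 times.
After differentiating numerator and denominator 3 times the quotient is (-256/(4*s + 1)^3 - 24/(s - 1)^4)/(6); at s = 0 this is -140/3.

-140/3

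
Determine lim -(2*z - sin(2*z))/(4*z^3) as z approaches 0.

-1/3

Direct substitution gives 0/0.
Apply L'Hôpital: lim (2 - 2*cos(2*z))/(-12*z^2), still 0/0.
Apply L'Hôpital: lim (4*sin(2*z))/(-24*z), still 0/0.
After 3 applications of L'Hôpital's rule the quotient is (8*cos(2*z))/(-24); substituting z = 0 gives -1/3.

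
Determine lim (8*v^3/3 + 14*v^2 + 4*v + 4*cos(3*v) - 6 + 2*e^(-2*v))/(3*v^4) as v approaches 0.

Substitution gives 0/0 (the numerator vanishes to order 4).
Expand each term to order v^4: the coefficient of v^4 in 2·e^(-2v) is 4/3 and in 4·cos(3v) is 27/2.
Lower-order terms cancel with the polynomial part, so the numerator is (89/6)·v^4 + o(v^4), and the limit is (89/6)/(3) = 89/18.

89/18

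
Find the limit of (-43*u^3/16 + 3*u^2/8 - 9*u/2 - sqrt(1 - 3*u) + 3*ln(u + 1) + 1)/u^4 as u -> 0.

Substitution gives 0/0; apply L'Hôpital's rule 4 times.
After differentiating numerator and denominator 4 times the quotient is (-18/(u + 1)^4 + 1215/(16*(1 - 3*u)^(7/2)))/(24); at u = 0 this is 309/128.

309/128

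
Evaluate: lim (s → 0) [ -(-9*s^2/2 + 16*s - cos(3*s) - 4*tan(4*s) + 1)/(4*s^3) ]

64/3

Substitution gives 0/0; apply L'Hôpital's rule 3 times.
After differentiating numerator and denominator 3 times the quotient is (-27*sin(3*s) - 1536*tan(4*s)^4 - 2048*tan(4*s)^2 - 512)/(-24); at s = 0 this is 64/3.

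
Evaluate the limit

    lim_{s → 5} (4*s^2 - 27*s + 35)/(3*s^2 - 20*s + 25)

Direct substitution gives 0/0, so factor. Both numerator and denominator have (s - 5) as a factor.
After cancelling, the expression reduces to (4*s - 7)/(3*s - 5).
Substituting s = 5 gives 13/10.

13/10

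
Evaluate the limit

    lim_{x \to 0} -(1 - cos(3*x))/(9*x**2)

Substitution gives 0/0.
Use (1 − cos u)/u² → 1/2 with u = 3x: the limit is 3²/(2·(-9)) = -1/2.

-1/2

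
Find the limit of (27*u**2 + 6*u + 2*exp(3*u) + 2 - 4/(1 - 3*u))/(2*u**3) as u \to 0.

Substitution gives 0/0; apply L'Hôpital's rule 3 times.
After differentiating numerator and denominator 3 times the quotient is (54*e^(3*u) - 648/(3*u - 1)^4)/(12); at u = 0 this is -99/2.

-99/2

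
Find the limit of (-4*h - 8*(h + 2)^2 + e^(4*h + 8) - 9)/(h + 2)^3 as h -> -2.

32/3

Direct substitution gives 0/0.
Apply L'Hôpital: lim (-16*h + 4*e^(4*h + 8) - 36)/(3*(h + 2)^2), still 0/0.
Apply L'Hôpital: lim (16*e^(4*h + 8) - 16)/(6*h + 12), still 0/0.
After 3 applications of L'Hôpital's rule the quotient is (64*e^(4*h + 8))/(6); substituting h = -2 gives 32/3.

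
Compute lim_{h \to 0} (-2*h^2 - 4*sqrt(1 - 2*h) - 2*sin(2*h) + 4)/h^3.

Substitution gives 0/0 (the numerator vanishes to order 3).
Expand each term to order h^3: the coefficient of h^3 in -4·√(1 - 2h) is 2 and in -2·sin(2h) is 8/3.
Lower-order terms cancel with the polynomial part, so the numerator is (14/3)·h^3 + o(h^3), and the limit is (14/3)/(1) = 14/3.

14/3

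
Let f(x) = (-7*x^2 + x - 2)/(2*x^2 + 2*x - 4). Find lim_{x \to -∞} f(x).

-7/2

Numerator and denominator both have degree 2.
Dividing every term by x^2, all lower-order terms vanish and the limit is the ratio of leading coefficients, -7/(2) = -7/2.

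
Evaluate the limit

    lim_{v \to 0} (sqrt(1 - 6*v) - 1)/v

A 0/0 form; rationalise with √(1 - 6v) + √1. This collapses the numerator to -6v, leaving -6/(√(1 - 6v) + √1) → -6/(2√1) = -3.

-3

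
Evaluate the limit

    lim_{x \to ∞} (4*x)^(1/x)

1

Base → ∞ and exponent → 0: an ∞^0 form.
Take logs: (1/x)·ln(4·x^1) = (ln 4 + 1·ln x)/x → 0.
So the limit is e^0 = 1.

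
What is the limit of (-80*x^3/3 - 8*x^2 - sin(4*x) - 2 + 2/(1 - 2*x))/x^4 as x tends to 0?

32

Substitution gives 0/0; apply L'Hôpital's rule 4 times.
After differentiating numerator and denominator 4 times the quotient is (-256*sin(4*x) - 768/(2*x - 1)^5)/(24); at x = 0 this is 32.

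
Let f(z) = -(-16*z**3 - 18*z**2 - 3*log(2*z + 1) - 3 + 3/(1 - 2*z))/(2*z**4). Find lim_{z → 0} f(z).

-30

Substitution gives 0/0; apply L'Hôpital's rule 4 times.
After differentiating numerator and denominator 4 times the quotient is (288/(2*z + 1)^4 - 1152/(2*z - 1)^5)/(-48); at z = 0 this is -30.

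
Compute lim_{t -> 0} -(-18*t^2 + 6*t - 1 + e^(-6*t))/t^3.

36

Direct substitution gives 0/0.
Apply L'Hôpital: lim (-36*t + 6 - 6*e^(-6*t))/(-3*t^2), still 0/0.
Apply L'Hôpital: lim (-36 + 36*e^(-6*t))/(-6*t), still 0/0.
After 3 applications of L'Hôpital's rule the quotient is (-216*e^(-6*t))/(-6); substituting t = 0 gives 36.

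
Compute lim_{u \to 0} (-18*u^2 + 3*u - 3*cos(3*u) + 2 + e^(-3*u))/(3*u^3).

-3/2

Substitution gives 0/0; apply L'Hôpital's rule 3 times.
After differentiating numerator and denominator 3 times the quotient is (-81*sin(3*u) - 27*e^(-3*u))/(18); at u = 0 this is -3/2.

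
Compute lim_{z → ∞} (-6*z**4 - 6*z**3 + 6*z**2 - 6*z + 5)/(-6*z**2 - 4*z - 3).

The numerator has higher degree (4 > 2); the quotient behaves like (-6/(-6))·z^2 for large |z|.
As z → +∞ this diverges to ∞.

∞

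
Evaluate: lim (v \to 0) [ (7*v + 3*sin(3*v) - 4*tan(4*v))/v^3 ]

Substitution gives 0/0; apply L'Hôpital's rule 3 times.
After differentiating numerator and denominator 3 times the quotient is (-81*cos(3*v) - 1536*tan(4*v)^4 - 2048*tan(4*v)^2 - 512)/(6); at v = 0 this is -593/6.

-593/6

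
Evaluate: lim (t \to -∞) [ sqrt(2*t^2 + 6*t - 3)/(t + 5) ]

For large |t|, √(2*t^2 + 6*t - 3) ≈ √2·|t| and the denominator ≈ t.
Since t → −∞, |t| = −t, giving −√2/(1) = -√(2).

-√(2)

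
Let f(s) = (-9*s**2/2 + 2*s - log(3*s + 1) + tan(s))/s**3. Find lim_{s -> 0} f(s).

-26/3

Substitution gives 0/0; apply L'Hôpital's rule 3 times.
After differentiating numerator and denominator 3 times the quotient is (6*tan(s)^2/cos(s)^2 + 2/cos(s)^2 - 54/(3*s + 1)^3)/(6); at s = 0 this is -26/3.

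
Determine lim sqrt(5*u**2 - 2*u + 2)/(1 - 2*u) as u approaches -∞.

For large |u|, √(5*u^2 - 2*u + 2) ≈ √5·|u| and the denominator ≈ -2u.
Since u → −∞, |u| = −u, giving −√5/(-2) = √(5)/2.

√(5)/2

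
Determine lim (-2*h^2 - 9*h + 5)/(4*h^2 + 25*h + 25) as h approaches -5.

-11/15

At h = -5 both the top and bottom vanish — a removable singularity. Factoring out (h + 5) from each leaves (1 - 2*h)/(4*h + 5), which at h = -5 equals -11/15.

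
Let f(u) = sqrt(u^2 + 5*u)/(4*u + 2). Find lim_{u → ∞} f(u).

For large |u|, √(u^2 + 5*u) ≈ √1·|u| and the denominator ≈ 4u.
Since u → +∞, |u| = u, giving √1/(4) = 1/4.

1/4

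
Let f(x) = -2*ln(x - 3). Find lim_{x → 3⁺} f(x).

As x → 3⁺, x - 3 → 0⁺ and ln(x - 3) → −∞.
Multiplying by -2 gives ∞.

∞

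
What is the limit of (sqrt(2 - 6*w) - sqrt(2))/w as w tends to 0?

A 0/0 form; rationalise with √(2 - 6w) + √2. This collapses the numerator to -6w, leaving -6/(√(2 - 6w) + √2) → -6/(2√2) = -3*√(2)/2.

-3*√(2)/2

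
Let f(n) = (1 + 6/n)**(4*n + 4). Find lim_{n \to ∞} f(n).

e^(24)

Write it as [(1 + 6/n)^n]^(4) · (1 + 6/n)^(4). The bracketed term tends to e^(6) and the second factor to 1, so the limit is e^(24).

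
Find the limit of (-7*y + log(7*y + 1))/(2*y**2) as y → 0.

Direct substitution gives 0/0.
Apply L'Hôpital: lim (-7 + 7/(7*y + 1))/(4*y), still 0/0.
After 2 applications of L'Hôpital's rule the quotient is (-49/(7*y + 1)^2)/(4); substituting y = 0 gives -49/4.

-49/4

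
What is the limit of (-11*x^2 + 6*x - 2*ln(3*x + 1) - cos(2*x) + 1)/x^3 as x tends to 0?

-18

Substitution gives 0/0; apply L'Hôpital's rule 3 times.
After differentiating numerator and denominator 3 times the quotient is (-8*sin(2*x) - 108/(3*x + 1)^3)/(6); at x = 0 this is -18.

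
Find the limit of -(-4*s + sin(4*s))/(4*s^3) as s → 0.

Direct substitution gives 0/0.
Apply L'Hôpital: lim (4*cos(4*s) - 4)/(-12*s^2), still 0/0.
Apply L'Hôpital: lim (-16*sin(4*s))/(-24*s), still 0/0.
After 3 applications of L'Hôpital's rule the quotient is (-64*cos(4*s))/(-24); substituting s = 0 gives 8/3.

8/3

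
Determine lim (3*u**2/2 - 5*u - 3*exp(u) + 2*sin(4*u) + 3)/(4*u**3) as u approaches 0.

-131/24

Substitution gives 0/0; apply L'Hôpital's rule 3 times.
After differentiating numerator and denominator 3 times the quotient is (-3*e^(u) - 128*cos(4*u))/(24); at u = 0 this is -131/24.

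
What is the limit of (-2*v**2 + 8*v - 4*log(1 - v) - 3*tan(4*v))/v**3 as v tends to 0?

-188/3

Substitution gives 0/0 (the numerator vanishes to order 3).
Expand each term to order v^3: the coefficient of v^3 in -3·tan(4v) is -64 and in -4·ln(1 - v) is 4/3.
Lower-order terms cancel with the polynomial part, so the numerator is (-188/3)·v^3 + o(v^3), and the limit is (-188/3)/(1) = -188/3.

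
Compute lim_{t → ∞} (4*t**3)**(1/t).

1

Base → ∞ and exponent → 0: an ∞^0 form.
Take logs: (1/t)·ln(4·t^3) = (ln 4 + 3·ln t)/t → 0.
So the limit is e^0 = 1.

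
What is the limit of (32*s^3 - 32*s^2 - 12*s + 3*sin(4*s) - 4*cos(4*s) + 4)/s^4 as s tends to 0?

Substitution gives 0/0; apply L'Hôpital's rule 4 times.
After differentiating numerator and denominator 4 times the quotient is (768*sin(4*s) - 1024*cos(4*s))/(24); at s = 0 this is -128/3.

-128/3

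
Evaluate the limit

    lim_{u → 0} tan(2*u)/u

2

Substitution gives 0/0.
Since tan(θ)/θ → 1 as θ → 0, tan(2u)/(2u) → 1 and the limit is 2.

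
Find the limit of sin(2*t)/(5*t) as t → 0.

2/5

Substitution gives 0/0.
Write it as (2/5)·sin(2t)/(2t); since sin(u)/u → 1, the limit is 2/5.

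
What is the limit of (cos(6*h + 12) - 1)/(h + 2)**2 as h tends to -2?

-18

Direct substitution gives 0/0.
Apply L'Hôpital: lim (-6*sin(6*h + 12))/(2*h + 4), still 0/0.
After 2 applications of L'Hôpital's rule the quotient is (-36*cos(6*h + 12))/(2); substituting h = -2 gives -18.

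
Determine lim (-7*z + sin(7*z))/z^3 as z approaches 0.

-343/6

Direct substitution gives 0/0.
Apply L'Hôpital: lim (7*cos(7*z) - 7)/(3*z^2), still 0/0.
Apply L'Hôpital: lim (-49*sin(7*z))/(6*z), still 0/0.
After 3 applications of L'Hôpital's rule the quotient is (-343*cos(7*z))/(6); substituting z = 0 gives -343/6.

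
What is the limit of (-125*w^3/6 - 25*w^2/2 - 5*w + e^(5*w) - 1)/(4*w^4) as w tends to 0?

Direct substitution gives 0/0.
Apply L'Hôpital: lim (-125*w^2/2 - 25*w + 5*e^(5*w) - 5)/(16*w^3), still 0/0.
Apply L'Hôpital: lim (-125*w + 25*e^(5*w) - 25)/(48*w^2), still 0/0.
Apply L'Hôpital: lim (125*e^(5*w) - 125)/(96*w), still 0/0.
After 4 applications of L'Hôpital's rule the quotient is (625*e^(5*w))/(96); substituting w = 0 gives 625/96.

625/96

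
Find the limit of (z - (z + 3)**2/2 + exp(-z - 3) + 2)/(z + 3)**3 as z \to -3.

-1/6

Direct substitution gives 0/0.
Apply L'Hôpital: lim (-z - e^(-z - 3) - 2)/(3*(z + 3)^2), still 0/0.
Apply L'Hôpital: lim (e^(-z - 3) - 1)/(6*z + 18), still 0/0.
After 3 applications of L'Hôpital's rule the quotient is (-e^(-z - 3))/(6); substituting z = -3 gives -1/6.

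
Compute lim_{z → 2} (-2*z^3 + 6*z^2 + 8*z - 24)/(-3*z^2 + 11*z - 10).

-8

Since z = 2 makes numerator and denominator zero, (z - 2) divides both.
Cancelling it gives (-2*z^2 + 2*z + 12)/(5 - 3*z); now plug in z = 2 to get -8.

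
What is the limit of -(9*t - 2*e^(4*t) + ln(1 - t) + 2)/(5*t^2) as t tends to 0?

33/10

Substitution gives 0/0; apply L'Hôpital's rule 2 times.
After differentiating numerator and denominator 2 times the quotient is (-32*e^(4*t) - 1/(t - 1)^2)/(-10); at t = 0 this is 33/10.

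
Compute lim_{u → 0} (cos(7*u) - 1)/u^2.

-49/2

Direct substitution gives 0/0.
Apply L'Hôpital: lim (-7*sin(7*u))/(2*u), still 0/0.
After 2 applications of L'Hôpital's rule the quotient is (-49*cos(7*u))/(2); substituting u = 0 gives -49/2.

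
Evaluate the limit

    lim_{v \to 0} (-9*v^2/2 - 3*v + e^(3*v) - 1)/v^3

Direct substitution gives 0/0.
Apply L'Hôpital: lim (-9*v + 3*e^(3*v) - 3)/(3*v^2), still 0/0.
Apply L'Hôpital: lim (9*e^(3*v) - 9)/(6*v), still 0/0.
After 3 applications of L'Hôpital's rule the quotient is (27*e^(3*v))/(6); substituting v = 0 gives 9/2.

9/2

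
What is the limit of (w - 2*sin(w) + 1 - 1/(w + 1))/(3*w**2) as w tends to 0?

Substitution gives 0/0 (the numerator vanishes to order 2).
Expand each term to order w^2: the coefficient of w^2 in −1/(1 + w) is -1 and in -2·sin(w) is 0.
Lower-order terms cancel with the polynomial part, so the numerator is (-1)·w^2 + o(w^2), and the limit is (-1)/(3) = -1/3.

-1/3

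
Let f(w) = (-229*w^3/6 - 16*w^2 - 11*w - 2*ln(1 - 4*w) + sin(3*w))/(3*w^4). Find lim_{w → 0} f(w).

Substitution gives 0/0 (the numerator vanishes to order 4).
Expand each term to order w^4: the coefficient of w^4 in -2·ln(1 - 4w) is 128 and in sin(3w) is 0.
Lower-order terms cancel with the polynomial part, so the numerator is (128)·w^4 + o(w^4), and the limit is (128)/(3) = 128/3.

128/3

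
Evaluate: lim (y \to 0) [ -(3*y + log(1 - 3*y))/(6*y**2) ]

3/4

Direct substitution gives 0/0.
Apply L'Hôpital: lim (3 - 3/(1 - 3*y))/(-12*y), still 0/0.
After 2 applications of L'Hôpital's rule the quotient is (-9/(1 - 3*y)^2)/(-12); substituting y = 0 gives 3/4.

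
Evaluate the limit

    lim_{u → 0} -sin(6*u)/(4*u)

-3/2

Substitution gives 0/0.
Write it as (6/(-4))·sin(6u)/(6u); since sin(θ)/θ → 1, the limit is -3/2.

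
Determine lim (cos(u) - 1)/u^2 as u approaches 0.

Direct substitution gives 0/0.
Apply L'Hôpital: lim (-sin(u))/(2*u), still 0/0.
After 2 applications of L'Hôpital's rule the quotient is (-cos(u))/(2); substituting u = 0 gives -1/2.

-1/2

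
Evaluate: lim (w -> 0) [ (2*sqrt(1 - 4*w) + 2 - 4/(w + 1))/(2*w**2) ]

Substitution gives 0/0 (the numerator vanishes to order 2).
Expand each term to order w^2: the coefficient of w^2 in -4·1/(1 + w) is -4 and in 2·√(1 - 4w) is -4.
Lower-order terms cancel with the polynomial part, so the numerator is (-8)·w^2 + o(w^2), and the limit is (-8)/(2) = -4.

-4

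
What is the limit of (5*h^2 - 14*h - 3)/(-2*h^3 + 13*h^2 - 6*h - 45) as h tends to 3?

Direct substitution gives 0/0, so factor. Both numerator and denominator have (h - 3) as a factor.
After cancelling, the expression reduces to (5*h + 1)/(-2*h^2 + 7*h + 15).
Substituting h = 3 gives 8/9.

8/9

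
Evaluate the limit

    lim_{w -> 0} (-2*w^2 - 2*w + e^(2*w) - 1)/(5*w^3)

Direct substitution gives 0/0.
Apply L'Hôpital: lim (-4*w + 2*e^(2*w) - 2)/(15*w^2), still 0/0.
Apply L'Hôpital: lim (4*e^(2*w) - 4)/(30*w), still 0/0.
After 3 applications of L'Hôpital's rule the quotient is (8*e^(2*w))/(30); substituting w = 0 gives 4/15.

4/15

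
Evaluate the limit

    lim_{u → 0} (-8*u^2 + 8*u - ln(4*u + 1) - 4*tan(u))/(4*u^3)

-17/3

Substitution gives 0/0; apply L'Hôpital's rule 3 times.
After differentiating numerator and denominator 3 times the quotient is (16/cos(u)^2 - 24/cos(u)^4 - 128/(4*u + 1)^3)/(24); at u = 0 this is -17/3.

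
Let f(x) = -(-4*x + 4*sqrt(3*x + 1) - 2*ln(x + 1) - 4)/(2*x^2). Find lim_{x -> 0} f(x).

Substitution gives 0/0; apply L'Hôpital's rule 2 times.
After differentiating numerator and denominator 2 times the quotient is (-9/(3*x + 1)^(3/2) + 2/(x + 1)^2)/(-4); at x = 0 this is 7/4.

7/4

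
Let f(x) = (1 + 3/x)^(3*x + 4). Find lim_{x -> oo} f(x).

The base → 1 and the exponent → ∞: a 1^∞ form.
Take logarithms: (3x + 4)·ln(1 + 3/x). Since ln(1+u) ~ u for small u, this behaves like (3x)·(3/x) → 9.
So the limit is e^(9).

e^(9)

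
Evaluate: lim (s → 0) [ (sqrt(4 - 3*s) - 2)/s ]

-3/4

A 0/0 form; rationalise with √(4 - 3s) + √4. This collapses the numerator to -3s, leaving -3/(√(4 - 3s) + √4) → -3/(2√4) = -3/4.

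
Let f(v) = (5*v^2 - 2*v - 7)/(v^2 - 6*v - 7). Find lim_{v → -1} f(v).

3/2

At v = -1 both the top and bottom vanish — a removable singularity. Factoring out (v + 1) from each leaves (5*v - 7)/(v - 7), which at v = -1 equals 3/2.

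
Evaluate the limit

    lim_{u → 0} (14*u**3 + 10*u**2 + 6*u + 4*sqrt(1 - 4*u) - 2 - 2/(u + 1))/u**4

Substitution gives 0/0; apply L'Hôpital's rule 4 times.
After differentiating numerator and denominator 4 times the quotient is (-48/(u + 1)^5 - 960/(1 - 4*u)^(7/2))/(24); at u = 0 this is -42.

-42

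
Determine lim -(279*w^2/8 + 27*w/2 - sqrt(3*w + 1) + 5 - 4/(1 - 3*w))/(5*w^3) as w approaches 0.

Substitution gives 0/0; apply L'Hôpital's rule 3 times.
After differentiating numerator and denominator 3 times the quotient is (-81/(8*(3*w + 1)^(5/2)) - 648/(3*w - 1)^4)/(-30); at w = 0 this is 351/16.

351/16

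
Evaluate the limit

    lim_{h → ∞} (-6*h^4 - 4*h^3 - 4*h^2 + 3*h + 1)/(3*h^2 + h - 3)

The numerator has higher degree (4 > 2); the quotient behaves like (-6/(3))·h^2 for large |h|.
As h → +∞ this diverges to -∞.

-∞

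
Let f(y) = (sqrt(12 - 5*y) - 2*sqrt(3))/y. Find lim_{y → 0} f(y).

A 0/0 form; rationalise with √(12 - 5y) + √12. This collapses the numerator to -5y, leaving -5/(√(12 - 5y) + √12) → -5/(2√12) = -5*√(3)/12.

-5*√(3)/12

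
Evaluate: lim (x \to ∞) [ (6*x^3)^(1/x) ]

Base → ∞ and exponent → 0: an ∞^0 form.
Take logs: (1/x)·ln(6·x^3) = (ln 6 + 3·ln x)/x → 0.
So the limit is e^0 = 1.

1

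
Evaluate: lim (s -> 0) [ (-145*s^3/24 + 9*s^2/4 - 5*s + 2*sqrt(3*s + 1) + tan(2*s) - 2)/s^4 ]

-405/64

Substitution gives 0/0; apply L'Hôpital's rule 4 times.
After differentiating numerator and denominator 4 times the quotient is (384*tan(2*s)^3/cos(2*s)^2 + 256*tan(2*s)/cos(2*s)^2 - 1215/(8*(3*s + 1)^(7/2)))/(24); at s = 0 this is -405/64.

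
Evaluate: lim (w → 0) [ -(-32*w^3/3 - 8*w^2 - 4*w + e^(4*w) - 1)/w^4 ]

Direct substitution gives 0/0.
Apply L'Hôpital: lim (-32*w^2 - 16*w + 4*e^(4*w) - 4)/(-4*w^3), still 0/0.
Apply L'Hôpital: lim (-64*w + 16*e^(4*w) - 16)/(-12*w^2), still 0/0.
Apply L'Hôpital: lim (64*e^(4*w) - 64)/(-24*w), still 0/0.
After 4 applications of L'Hôpital's rule the quotient is (256*e^(4*w))/(-24); substituting w = 0 gives -32/3.

-32/3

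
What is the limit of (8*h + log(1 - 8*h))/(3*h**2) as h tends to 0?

Direct substitution gives 0/0.
Apply L'Hôpital: lim (8 - 8/(1 - 8*h))/(6*h), still 0/0.
After 2 applications of L'Hôpital's rule the quotient is (-64/(1 - 8*h)^2)/(6); substituting h = 0 gives -32/3.

-32/3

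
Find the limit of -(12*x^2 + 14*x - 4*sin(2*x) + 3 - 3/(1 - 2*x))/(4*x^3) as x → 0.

Substitution gives 0/0 (the numerator vanishes to order 3).
Expand each term to order x^3: the coefficient of x^3 in -4·sin(2x) is 16/3 and in -3·1/(1 - 2x) is -24.
Lower-order terms cancel with the polynomial part, so the numerator is (-56/3)·x^3 + o(x^3), and the limit is (-56/3)/(-4) = 14/3.

14/3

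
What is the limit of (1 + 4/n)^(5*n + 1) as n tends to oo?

e^(20)

The base → 1 and the exponent → ∞: a 1^∞ form.
Take logarithms: (5n + 1)·ln(1 + 4/n). Since ln(1+u) ~ u for small u, this behaves like (5n)·(4/n) → 20.
So the limit is e^(20).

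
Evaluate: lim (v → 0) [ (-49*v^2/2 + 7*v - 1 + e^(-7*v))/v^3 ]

Direct substitution gives 0/0.
Apply L'Hôpital: lim (-49*v + 7 - 7*e^(-7*v))/(3*v^2), still 0/0.
Apply L'Hôpital: lim (-49 + 49*e^(-7*v))/(6*v), still 0/0.
After 3 applications of L'Hôpital's rule the quotient is (-343*e^(-7*v))/(6); substituting v = 0 gives -343/6.

-343/6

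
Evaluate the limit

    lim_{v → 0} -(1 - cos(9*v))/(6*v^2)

Substitution gives 0/0.
Use (1 − cos u)/u² → 1/2 with u = 9v: the limit is 9²/(2·(-6)) = -27/4.

-27/4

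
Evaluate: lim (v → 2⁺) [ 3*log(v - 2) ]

As v → 2⁺, v - 2 → 0⁺ and ln(v - 2) → −∞.
Multiplying by 3 gives -∞.

-∞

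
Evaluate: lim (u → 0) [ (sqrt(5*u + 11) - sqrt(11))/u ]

5*√(11)/22

A 0/0 form; rationalise with √(11 + 5u) + √11. This collapses the numerator to 5u, leaving 5/(√(11 + 5u) + √11) → 5/(2√11) = 5*√(11)/22.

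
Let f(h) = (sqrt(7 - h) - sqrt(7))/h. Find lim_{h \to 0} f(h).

A 0/0 form; rationalise with √(7 - h) + √7. This collapses the numerator to -h, leaving -1/(√(7 - h) + √7) → -1/(2√7) = -√(7)/14.

-√(7)/14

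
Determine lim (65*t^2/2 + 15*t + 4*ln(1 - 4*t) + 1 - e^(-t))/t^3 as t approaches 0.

Substitution gives 0/0 (the numerator vanishes to order 3).
Expand each term to order t^3: the coefficient of t^3 in −e^(-t) is 1/6 and in 4·ln(1 - 4t) is -256/3.
Lower-order terms cancel with the polynomial part, so the numerator is (-511/6)·t^3 + o(t^3), and the limit is (-511/6)/(1) = -511/6.

-511/6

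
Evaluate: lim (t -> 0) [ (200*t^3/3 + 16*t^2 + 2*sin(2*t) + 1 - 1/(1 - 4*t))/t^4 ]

-256

Substitution gives 0/0; apply L'Hôpital's rule 4 times.
After differentiating numerator and denominator 4 times the quotient is (32*sin(2*t) + 6144/(4*t - 1)^5)/(24); at t = 0 this is -256.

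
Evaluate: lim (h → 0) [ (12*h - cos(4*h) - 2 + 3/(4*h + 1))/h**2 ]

Substitution gives 0/0; apply L'Hôpital's rule 2 times.
After differentiating numerator and denominator 2 times the quotient is (16*cos(4*h) + 96/(4*h + 1)^3)/(2); at h = 0 this is 56.

56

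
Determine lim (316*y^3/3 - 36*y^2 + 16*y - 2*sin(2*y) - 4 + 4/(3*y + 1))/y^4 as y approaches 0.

Substitution gives 0/0 (the numerator vanishes to order 4).
Expand each term to order y^4: the coefficient of y^4 in -2·sin(2y) is 0 and in 4·1/(1 + 3y) is 324.
Lower-order terms cancel with the polynomial part, so the numerator is (324)·y^4 + o(y^4), and the limit is (324)/(1) = 324.

324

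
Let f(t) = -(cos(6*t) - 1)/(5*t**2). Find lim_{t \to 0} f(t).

Direct substitution gives 0/0.
Apply L'Hôpital: lim (-6*sin(6*t))/(-10*t), still 0/0.
After 2 applications of L'Hôpital's rule the quotient is (-36*cos(6*t))/(-10); substituting t = 0 gives 18/5.

18/5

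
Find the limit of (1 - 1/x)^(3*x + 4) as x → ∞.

Write it as [(1 - 1/x)^x]^(3) · (1 - 1/x)^(4). The bracketed term tends to e^(-1) and the second factor to 1, so the limit is e^(-3).

e^(-3)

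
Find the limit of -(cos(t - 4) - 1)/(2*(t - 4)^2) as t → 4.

1/4

Direct substitution gives 0/0.
Apply L'Hôpital: lim (-sin(t - 4))/(16 - 4*t), still 0/0.
After 2 applications of L'Hôpital's rule the quotient is (-cos(t - 4))/(-4); substituting t = 4 gives 1/4.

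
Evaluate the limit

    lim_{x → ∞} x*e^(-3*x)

0

Write as x^1/e^{3x}, an ∞/∞ form.
Exponential growth dominates any polynomial, so repeated L'Hôpital (or the standard result) gives 0.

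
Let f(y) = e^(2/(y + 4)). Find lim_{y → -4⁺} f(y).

∞

As y → -4⁺, 2/(y + 4) → +∞, so e^(2/(y + 4)) → ∞.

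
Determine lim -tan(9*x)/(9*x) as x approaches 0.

Substitution gives 0/0.
Since tan(u)/u → 1 as u → 0, tan(9x)/(9x) → 1 and the limit is 9/(-9) = -1.

-1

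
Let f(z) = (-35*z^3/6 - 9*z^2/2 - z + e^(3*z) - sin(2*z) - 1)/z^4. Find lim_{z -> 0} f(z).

Substitution gives 0/0 (the numerator vanishes to order 4).
Expand each term to order z^4: the coefficient of z^4 in e^(3z) is 27/8 and in −sin(2z) is 0.
Lower-order terms cancel with the polynomial part, so the numerator is (27/8)·z^4 + o(z^4), and the limit is (27/8)/(1) = 27/8.

27/8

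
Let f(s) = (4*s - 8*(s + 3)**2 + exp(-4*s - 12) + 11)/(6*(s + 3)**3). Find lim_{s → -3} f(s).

Direct substitution gives 0/0.
Apply L'Hôpital: lim (-16*s - 4*e^(-4*s - 12) - 44)/(18*(s + 3)^2), still 0/0.
Apply L'Hôpital: lim (16*e^(-4*s - 12) - 16)/(36*s + 108), still 0/0.
After 3 applications of L'Hôpital's rule the quotient is (-64*e^(-4*s - 12))/(36); substituting s = -3 gives -16/9.

-16/9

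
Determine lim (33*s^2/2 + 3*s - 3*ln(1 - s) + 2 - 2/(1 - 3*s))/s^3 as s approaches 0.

-53

Substitution gives 0/0; apply L'Hôpital's rule 3 times.
After differentiating numerator and denominator 3 times the quotient is (-324/(3*s - 1)^4 - 6/(s - 1)^3)/(6); at s = 0 this is -53.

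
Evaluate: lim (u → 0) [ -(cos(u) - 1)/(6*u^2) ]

Direct substitution gives 0/0.
Apply L'Hôpital: lim (-sin(u))/(-12*u), still 0/0.
After 2 applications of L'Hôpital's rule the quotient is (-cos(u))/(-12); substituting u = 0 gives 1/12.

1/12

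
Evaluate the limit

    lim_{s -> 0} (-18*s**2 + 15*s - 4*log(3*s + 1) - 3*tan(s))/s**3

-37

Substitution gives 0/0; apply L'Hôpital's rule 3 times.
After differentiating numerator and denominator 3 times the quotient is (12/cos(s)^2 - 18/cos(s)^4 - 216/(3*s + 1)^3)/(6); at s = 0 this is -37.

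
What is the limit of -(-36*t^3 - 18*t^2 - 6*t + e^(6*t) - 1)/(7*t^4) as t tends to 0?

Direct substitution gives 0/0.
Apply L'Hôpital: lim (-108*t^2 - 36*t + 6*e^(6*t) - 6)/(-28*t^3), still 0/0.
Apply L'Hôpital: lim (-216*t + 36*e^(6*t) - 36)/(-84*t^2), still 0/0.
Apply L'Hôpital: lim (216*e^(6*t) - 216)/(-168*t), still 0/0.
After 4 applications of L'Hôpital's rule the quotient is (1296*e^(6*t))/(-168); substituting t = 0 gives -54/7.

-54/7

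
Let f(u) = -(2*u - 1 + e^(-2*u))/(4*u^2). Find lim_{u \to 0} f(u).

Direct substitution gives 0/0.
Apply L'Hôpital: lim (2 - 2*e^(-2*u))/(-8*u), still 0/0.
After 2 applications of L'Hôpital's rule the quotient is (4*e^(-2*u))/(-8); substituting u = 0 gives -1/2.

-1/2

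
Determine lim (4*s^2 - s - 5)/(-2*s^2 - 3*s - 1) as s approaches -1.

Direct substitution gives 0/0, so factor. Both numerator and denominator have (s + 1) as a factor.
After cancelling, the expression reduces to (4*s - 5)/(-2*s - 1).
Substituting s = -1 gives -9.

-9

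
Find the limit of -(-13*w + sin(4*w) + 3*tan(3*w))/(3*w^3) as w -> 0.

Substitution gives 0/0 (the numerator vanishes to order 3).
Expand each term to order w^3: the coefficient of w^3 in sin(4w) is -32/3 and in 3·tan(3w) is 27.
Lower-order terms cancel with the polynomial part, so the numerator is (49/3)·w^3 + o(w^3), and the limit is (49/3)/(-3) = -49/9.

-49/9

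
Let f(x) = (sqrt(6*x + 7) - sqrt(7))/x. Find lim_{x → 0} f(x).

Substitution gives 0/0. Multiply numerator and denominator by the conjugate √(7 + 6x) + √7.
The numerator becomes (7 + 6x) − 7 = 6x, so the expression simplifies to 6/(√(7 + 6x) + √7).
Letting x → 0 gives 6/(2√7) = 3*√(7)/7.

3*√(7)/7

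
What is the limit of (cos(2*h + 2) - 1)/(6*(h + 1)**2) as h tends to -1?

Direct substitution gives 0/0.
Apply L'Hôpital: lim (-2*sin(2*h + 2))/(12*h + 12), still 0/0.
After 2 applications of L'Hôpital's rule the quotient is (-4*cos(2*h + 2))/(12); substituting h = -1 gives -1/3.

-1/3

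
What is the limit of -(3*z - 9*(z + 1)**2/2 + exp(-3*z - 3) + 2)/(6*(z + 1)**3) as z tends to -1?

Direct substitution gives 0/0.
Apply L'Hôpital: lim (-9*z - 3*e^(-3*z - 3) - 6)/(-18*(z + 1)^2), still 0/0.
Apply L'Hôpital: lim (9*e^(-3*z - 3) - 9)/(-36*z - 36), still 0/0.
After 3 applications of L'Hôpital's rule the quotient is (-27*e^(-3*z - 3))/(-36); substituting z = -1 gives 3/4.

3/4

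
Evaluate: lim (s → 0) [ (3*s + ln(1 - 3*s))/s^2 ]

Direct substitution gives 0/0.
Apply L'Hôpital: lim (3 - 3/(1 - 3*s))/(2*s), still 0/0.
After 2 applications of L'Hôpital's rule the quotient is (-9/(1 - 3*s)^2)/(2); substituting s = 0 gives -9/2.

-9/2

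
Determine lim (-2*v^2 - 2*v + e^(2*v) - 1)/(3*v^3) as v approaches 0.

4/9

Direct substitution gives 0/0.
Apply L'Hôpital: lim (-4*v + 2*e^(2*v) - 2)/(9*v^2), still 0/0.
Apply L'Hôpital: lim (4*e^(2*v) - 4)/(18*v), still 0/0.
After 3 applications of L'Hôpital's rule the quotient is (8*e^(2*v))/(18); substituting v = 0 gives 4/9.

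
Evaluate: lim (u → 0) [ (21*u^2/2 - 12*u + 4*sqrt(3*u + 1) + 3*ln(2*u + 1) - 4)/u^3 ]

Substitution gives 0/0 (the numerator vanishes to order 3).
Expand each term to order u^3: the coefficient of u^3 in 4·√(1 + 3u) is 27/4 and in 3·ln(1 + 2u) is 8.
Lower-order terms cancel with the polynomial part, so the numerator is (59/4)·u^3 + o(u^3), and the limit is (59/4)/(1) = 59/4.

59/4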